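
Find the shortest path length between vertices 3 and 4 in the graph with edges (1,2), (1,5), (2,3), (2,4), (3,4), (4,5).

Step 1: Build adjacency list:
  1: 2, 5
  2: 1, 3, 4
  3: 2, 4
  4: 2, 3, 5
  5: 1, 4

Step 2: BFS from vertex 3 to find shortest path to 4:
  vertex 2 reached at distance 1
  vertex 4 reached at distance 1

Step 3: Shortest path: 3 -> 4
Path length: 1 edge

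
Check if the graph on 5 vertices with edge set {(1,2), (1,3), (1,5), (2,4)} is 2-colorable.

Step 1: Attempt 2-coloring using BFS:
  Start at vertex 1, assign color 0
  Color vertex 2 with color 1 (neighbor of 1)
  Color vertex 3 with color 1 (neighbor of 1)
  Color vertex 5 with color 1 (neighbor of 1)
  Color vertex 4 with color 0 (neighbor of 2)

Step 2: 2-coloring succeeded. No conflicts found.
  Set A (color 0): {1, 4}
  Set B (color 1): {2, 3, 5}

The graph is bipartite with partition {1, 4}, {2, 3, 5}.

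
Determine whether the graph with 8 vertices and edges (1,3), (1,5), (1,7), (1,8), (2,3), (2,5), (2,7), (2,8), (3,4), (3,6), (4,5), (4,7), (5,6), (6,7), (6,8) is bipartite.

Step 1: Attempt 2-coloring using BFS:
  Start at vertex 1, assign color 0
  Color vertex 3 with color 1 (neighbor of 1)
  Color vertex 5 with color 1 (neighbor of 1)
  Color vertex 7 with color 1 (neighbor of 1)
  Color vertex 8 with color 1 (neighbor of 1)
  Color vertex 2 with color 0 (neighbor of 3)
  Color vertex 4 with color 0 (neighbor of 3)
  Color vertex 6 with color 0 (neighbor of 3)

Step 2: 2-coloring succeeded. No conflicts found.
  Set A (color 0): {1, 2, 4, 6}
  Set B (color 1): {3, 5, 7, 8}

The graph is bipartite with partition {1, 2, 4, 6}, {3, 5, 7, 8}.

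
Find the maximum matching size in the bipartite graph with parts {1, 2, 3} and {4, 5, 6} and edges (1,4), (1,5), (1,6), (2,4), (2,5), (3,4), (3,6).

Step 1: List the neighbors of each left vertex:
  1: 4, 5, 6
  2: 4, 5
  3: 4, 6

Step 2: Greedily match left vertices, then look for augmenting paths:
  Match 1 -- 4
  Match 2 -- 5
  Match 3 -- 6
  No augmenting path remains.

Step 3: Verify this is maximum:
  Matching size 3 = min(|L|, |R|) = min(3, 3), which is an upper bound, so this matching is maximum.

Maximum matching: {(1,4), (2,5), (3,6)}
Size: 3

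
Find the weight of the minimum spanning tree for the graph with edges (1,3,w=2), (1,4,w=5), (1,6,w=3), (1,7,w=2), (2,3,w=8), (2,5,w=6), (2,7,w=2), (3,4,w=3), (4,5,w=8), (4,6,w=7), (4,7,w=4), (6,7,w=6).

Apply Kruskal's algorithm (sort edges by weight, add if no cycle):

Sorted edges by weight:
  (1,7) w=2
  (1,3) w=2
  (2,7) w=2
  (1,6) w=3
  (3,4) w=3
  (4,7) w=4
  (1,4) w=5
  (2,5) w=6
  (6,7) w=6
  (4,6) w=7
  (2,3) w=8
  (4,5) w=8

Add edge (1,7) w=2 -- no cycle. Running total: 2
Add edge (1,3) w=2 -- no cycle. Running total: 4
Add edge (2,7) w=2 -- no cycle. Running total: 6
Add edge (1,6) w=3 -- no cycle. Running total: 9
Add edge (3,4) w=3 -- no cycle. Running total: 12
Skip edge (4,7) w=4 -- would create cycle
Skip edge (1,4) w=5 -- would create cycle
Add edge (2,5) w=6 -- no cycle. Running total: 18

MST edges: (1,7,w=2), (1,3,w=2), (2,7,w=2), (1,6,w=3), (3,4,w=3), (2,5,w=6)
Total MST weight: 2 + 2 + 2 + 3 + 3 + 6 = 18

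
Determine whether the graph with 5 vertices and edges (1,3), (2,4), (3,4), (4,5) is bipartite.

Step 1: Attempt 2-coloring using BFS:
  Start at vertex 1, assign color 0
  Color vertex 3 with color 1 (neighbor of 1)
  Color vertex 4 with color 0 (neighbor of 3)
  Color vertex 2 with color 1 (neighbor of 4)
  Color vertex 5 with color 1 (neighbor of 4)

Step 2: 2-coloring succeeded. No conflicts found.
  Set A (color 0): {1, 4}
  Set B (color 1): {2, 3, 5}

The graph is bipartite with partition {1, 4}, {2, 3, 5}.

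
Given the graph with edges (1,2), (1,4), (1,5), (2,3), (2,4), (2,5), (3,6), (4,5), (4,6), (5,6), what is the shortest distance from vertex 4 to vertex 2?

Step 1: Build adjacency list:
  1: 2, 4, 5
  2: 1, 3, 4, 5
  3: 2, 6
  4: 1, 2, 5, 6
  5: 1, 2, 4, 6
  6: 3, 4, 5

Step 2: BFS from vertex 4 to find shortest path to 2:
  vertex 1 reached at distance 1
  vertex 2 reached at distance 1

Step 3: Shortest path: 4 -> 2
Path length: 1 edge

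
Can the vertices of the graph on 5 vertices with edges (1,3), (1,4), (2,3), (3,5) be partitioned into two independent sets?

Step 1: Attempt 2-coloring using BFS:
  Start at vertex 1, assign color 0
  Color vertex 3 with color 1 (neighbor of 1)
  Color vertex 4 with color 1 (neighbor of 1)
  Color vertex 2 with color 0 (neighbor of 3)
  Color vertex 5 with color 0 (neighbor of 3)

Step 2: 2-coloring succeeded. No conflicts found.
  Set A (color 0): {1, 2, 5}
  Set B (color 1): {3, 4}

The graph is bipartite with partition {1, 2, 5}, {3, 4}.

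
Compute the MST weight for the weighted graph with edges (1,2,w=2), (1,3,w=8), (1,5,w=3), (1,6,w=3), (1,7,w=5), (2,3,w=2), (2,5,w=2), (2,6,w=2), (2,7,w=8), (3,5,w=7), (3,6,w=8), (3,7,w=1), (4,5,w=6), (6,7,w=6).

Apply Kruskal's algorithm (sort edges by weight, add if no cycle):

Sorted edges by weight:
  (3,7) w=1
  (1,2) w=2
  (2,5) w=2
  (2,3) w=2
  (2,6) w=2
  (1,5) w=3
  (1,6) w=3
  (1,7) w=5
  (4,5) w=6
  (6,7) w=6
  (3,5) w=7
  (1,3) w=8
  (2,7) w=8
  (3,6) w=8

Add edge (3,7) w=1 -- no cycle. Running total: 1
Add edge (1,2) w=2 -- no cycle. Running total: 3
Add edge (2,5) w=2 -- no cycle. Running total: 5
Add edge (2,3) w=2 -- no cycle. Running total: 7
Add edge (2,6) w=2 -- no cycle. Running total: 9
Skip edge (1,5) w=3 -- would create cycle
Skip edge (1,6) w=3 -- would create cycle
Skip edge (1,7) w=5 -- would create cycle
Add edge (4,5) w=6 -- no cycle. Running total: 15

MST edges: (3,7,w=1), (1,2,w=2), (2,5,w=2), (2,3,w=2), (2,6,w=2), (4,5,w=6)
Total MST weight: 1 + 2 + 2 + 2 + 2 + 6 = 15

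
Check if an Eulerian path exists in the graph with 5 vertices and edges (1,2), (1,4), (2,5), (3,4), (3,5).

Step 1: Find the degree of each vertex:
  deg(1) = 2
  deg(2) = 2
  deg(3) = 2
  deg(4) = 2
  deg(5) = 2

Step 2: Count vertices with odd degree:
  All vertices have even degree (0 odd-degree vertices)

Step 3: Apply Euler's theorem:
  - Eulerian circuit exists iff graph is connected and all vertices have even degree
  - Eulerian path exists iff graph is connected and has 0 or 2 odd-degree vertices

Graph is connected with 0 odd-degree vertices.
Both Eulerian circuit and Eulerian path exist.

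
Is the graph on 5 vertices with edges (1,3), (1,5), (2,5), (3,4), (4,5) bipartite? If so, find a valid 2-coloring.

Step 1: Attempt 2-coloring using BFS:
  Start at vertex 1, assign color 0
  Color vertex 3 with color 1 (neighbor of 1)
  Color vertex 5 with color 1 (neighbor of 1)
  Color vertex 4 with color 0 (neighbor of 3)
  Color vertex 2 with color 0 (neighbor of 5)

Step 2: 2-coloring succeeded. No conflicts found.
  Set A (color 0): {1, 2, 4}
  Set B (color 1): {3, 5}

The graph is bipartite with partition {1, 2, 4}, {3, 5}.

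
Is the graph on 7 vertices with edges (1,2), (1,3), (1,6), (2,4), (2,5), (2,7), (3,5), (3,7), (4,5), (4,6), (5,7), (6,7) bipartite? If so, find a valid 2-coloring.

Step 1: Attempt 2-coloring using BFS:
  Start at vertex 1, assign color 0
  Color vertex 2 with color 1 (neighbor of 1)
  Color vertex 3 with color 1 (neighbor of 1)
  Color vertex 6 with color 1 (neighbor of 1)
  Color vertex 4 with color 0 (neighbor of 2)
  Color vertex 5 with color 0 (neighbor of 2)
  Color vertex 7 with color 0 (neighbor of 2)

Step 2: Conflict found! Vertices 4 and 5 are adjacent but have the same color.
This means the graph contains an odd cycle.

The graph is NOT bipartite.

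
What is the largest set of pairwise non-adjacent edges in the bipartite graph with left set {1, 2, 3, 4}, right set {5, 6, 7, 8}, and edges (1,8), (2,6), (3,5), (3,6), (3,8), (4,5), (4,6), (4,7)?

Step 1: List the neighbors of each left vertex:
  1: 8
  2: 6
  3: 5, 6, 8
  4: 5, 6, 7

Step 2: Greedily match left vertices, then look for augmenting paths:
  Match 1 -- 8
  Match 2 -- 6
  Match 3 -- 5
  Match 4 -- 7
  No augmenting path remains.

Step 3: Verify this is maximum:
  Matching size 4 = min(|L|, |R|) = min(4, 4), which is an upper bound, so this matching is maximum.

Maximum matching: {(1,8), (2,6), (3,5), (4,7)}
Size: 4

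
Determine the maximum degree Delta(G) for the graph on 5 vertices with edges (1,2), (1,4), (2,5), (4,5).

Step 1: Count edges incident to each vertex:
  deg(1) = 2 (neighbors: 2, 4)
  deg(2) = 2 (neighbors: 1, 5)
  deg(3) = 0 (neighbors: none)
  deg(4) = 2 (neighbors: 1, 5)
  deg(5) = 2 (neighbors: 2, 4)

Step 2: Find maximum:
  max(2, 2, 0, 2, 2) = 2 (vertex 1)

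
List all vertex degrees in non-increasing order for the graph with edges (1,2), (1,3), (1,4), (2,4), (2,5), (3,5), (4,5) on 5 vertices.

Step 1: Count edges incident to each vertex:
  deg(1) = 3 (neighbors: 2, 3, 4)
  deg(2) = 3 (neighbors: 1, 4, 5)
  deg(3) = 2 (neighbors: 1, 5)
  deg(4) = 3 (neighbors: 1, 2, 5)
  deg(5) = 3 (neighbors: 2, 3, 4)

Step 2: Sort degrees in non-increasing order:
  Degrees: [3, 3, 2, 3, 3] -> sorted: [3, 3, 3, 3, 2]

Degree sequence: [3, 3, 3, 3, 2]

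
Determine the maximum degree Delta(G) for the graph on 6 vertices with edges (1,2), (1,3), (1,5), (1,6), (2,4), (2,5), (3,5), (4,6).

Step 1: Count edges incident to each vertex:
  deg(1) = 4 (neighbors: 2, 3, 5, 6)
  deg(2) = 3 (neighbors: 1, 4, 5)
  deg(3) = 2 (neighbors: 1, 5)
  deg(4) = 2 (neighbors: 2, 6)
  deg(5) = 3 (neighbors: 1, 2, 3)
  deg(6) = 2 (neighbors: 1, 4)

Step 2: Find maximum:
  max(4, 3, 2, 2, 3, 2) = 4 (vertex 1)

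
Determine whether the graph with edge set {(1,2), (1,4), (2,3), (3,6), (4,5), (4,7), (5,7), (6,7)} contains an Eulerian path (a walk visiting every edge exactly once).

Step 1: Find the degree of each vertex:
  deg(1) = 2
  deg(2) = 2
  deg(3) = 2
  deg(4) = 3
  deg(5) = 2
  deg(6) = 2
  deg(7) = 3

Step 2: Count vertices with odd degree:
  Odd-degree vertices: 4, 7 (2 total)

Step 3: Apply Euler's theorem:
  - Eulerian circuit exists iff graph is connected and all vertices have even degree
  - Eulerian path exists iff graph is connected and has 0 or 2 odd-degree vertices

Graph is connected with exactly 2 odd-degree vertices (4, 7).
Eulerian path exists (starting and ending at the odd-degree vertices), but no Eulerian circuit.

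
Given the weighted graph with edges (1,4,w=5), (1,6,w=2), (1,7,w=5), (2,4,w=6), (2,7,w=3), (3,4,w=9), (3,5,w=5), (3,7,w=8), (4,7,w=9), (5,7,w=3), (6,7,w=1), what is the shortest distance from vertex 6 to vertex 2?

Step 1: Build adjacency list with weights:
  1: 4(w=5), 6(w=2), 7(w=5)
  2: 4(w=6), 7(w=3)
  3: 4(w=9), 5(w=5), 7(w=8)
  4: 1(w=5), 2(w=6), 3(w=9), 7(w=9)
  5: 3(w=5), 7(w=3)
  6: 1(w=2), 7(w=1)
  7: 1(w=5), 2(w=3), 3(w=8), 4(w=9), 5(w=3), 6(w=1)

Step 2: Apply Dijkstra's algorithm from vertex 6:
  Visit vertex 6 (distance=0)
    Update dist[1] = 2
    Update dist[7] = 1
  Visit vertex 7 (distance=1)
    Update dist[2] = 4
    Update dist[3] = 9
    Update dist[4] = 10
    Update dist[5] = 4
  Visit vertex 1 (distance=2)
    Update dist[4] = 7
  Visit vertex 2 (distance=4)

Step 3: Shortest path: 6 -> 7 -> 2
Total weight: 1 + 3 = 4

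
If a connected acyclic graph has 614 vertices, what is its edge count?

A tree on n vertices always has exactly n - 1 edges.
For n = 614: edges = 614 - 1 = 613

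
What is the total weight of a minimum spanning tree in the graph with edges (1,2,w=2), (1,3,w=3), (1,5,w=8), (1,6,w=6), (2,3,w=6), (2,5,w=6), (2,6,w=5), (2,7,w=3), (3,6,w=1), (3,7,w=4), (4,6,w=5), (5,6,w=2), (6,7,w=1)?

Apply Kruskal's algorithm (sort edges by weight, add if no cycle):

Sorted edges by weight:
  (3,6) w=1
  (6,7) w=1
  (1,2) w=2
  (5,6) w=2
  (1,3) w=3
  (2,7) w=3
  (3,7) w=4
  (2,6) w=5
  (4,6) w=5
  (1,6) w=6
  (2,3) w=6
  (2,5) w=6
  (1,5) w=8

Add edge (3,6) w=1 -- no cycle. Running total: 1
Add edge (6,7) w=1 -- no cycle. Running total: 2
Add edge (1,2) w=2 -- no cycle. Running total: 4
Add edge (5,6) w=2 -- no cycle. Running total: 6
Add edge (1,3) w=3 -- no cycle. Running total: 9
Skip edge (2,7) w=3 -- would create cycle
Skip edge (3,7) w=4 -- would create cycle
Skip edge (2,6) w=5 -- would create cycle
Add edge (4,6) w=5 -- no cycle. Running total: 14

MST edges: (3,6,w=1), (6,7,w=1), (1,2,w=2), (5,6,w=2), (1,3,w=3), (4,6,w=5)
Total MST weight: 1 + 1 + 2 + 2 + 3 + 5 = 14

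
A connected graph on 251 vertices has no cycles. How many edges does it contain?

A tree on n vertices always has exactly n - 1 edges.
For n = 251: edges = 251 - 1 = 250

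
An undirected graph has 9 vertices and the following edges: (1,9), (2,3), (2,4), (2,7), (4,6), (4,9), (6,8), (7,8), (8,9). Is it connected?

Step 1: Build adjacency list from edges:
  1: 9
  2: 3, 4, 7
  3: 2
  4: 2, 6, 9
  5: (none)
  6: 4, 8
  7: 2, 8
  8: 6, 7, 9
  9: 1, 4, 8

Step 2: Run BFS/DFS from vertex 1:
  Visited: {1, 9, 4, 8, 2, 6, 7, 3}
  Reached 8 of 9 vertices

Step 3: Only 8 of 9 vertices reached. Graph is disconnected.
Connected components: {1, 2, 3, 4, 6, 7, 8, 9}, {5}
Answer: No, the graph is not connected (2 components).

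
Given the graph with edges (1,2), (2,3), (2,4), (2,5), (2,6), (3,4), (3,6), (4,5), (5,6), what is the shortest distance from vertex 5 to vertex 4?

Step 1: Build adjacency list:
  1: 2
  2: 1, 3, 4, 5, 6
  3: 2, 4, 6
  4: 2, 3, 5
  5: 2, 4, 6
  6: 2, 3, 5

Step 2: BFS from vertex 5 to find shortest path to 4:
  vertex 2 reached at distance 1
  vertex 4 reached at distance 1

Step 3: Shortest path: 5 -> 4
Path length: 1 edge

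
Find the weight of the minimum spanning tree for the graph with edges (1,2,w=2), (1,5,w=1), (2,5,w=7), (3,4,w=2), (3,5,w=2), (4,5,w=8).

Apply Kruskal's algorithm (sort edges by weight, add if no cycle):

Sorted edges by weight:
  (1,5) w=1
  (1,2) w=2
  (3,5) w=2
  (3,4) w=2
  (2,5) w=7
  (4,5) w=8

Add edge (1,5) w=1 -- no cycle. Running total: 1
Add edge (1,2) w=2 -- no cycle. Running total: 3
Add edge (3,5) w=2 -- no cycle. Running total: 5
Add edge (3,4) w=2 -- no cycle. Running total: 7

MST edges: (1,5,w=1), (1,2,w=2), (3,5,w=2), (3,4,w=2)
Total MST weight: 1 + 2 + 2 + 2 = 7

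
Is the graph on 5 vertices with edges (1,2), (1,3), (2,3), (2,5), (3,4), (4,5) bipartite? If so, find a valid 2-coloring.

Step 1: Attempt 2-coloring using BFS:
  Start at vertex 1, assign color 0
  Color vertex 2 with color 1 (neighbor of 1)
  Color vertex 3 with color 1 (neighbor of 1)

Step 2: Conflict found! Vertices 2 and 3 are adjacent but have the same color.
This means the graph contains an odd cycle.

The graph is NOT bipartite.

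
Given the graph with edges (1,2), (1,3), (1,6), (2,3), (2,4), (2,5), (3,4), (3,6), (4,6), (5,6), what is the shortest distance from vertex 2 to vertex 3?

Step 1: Build adjacency list:
  1: 2, 3, 6
  2: 1, 3, 4, 5
  3: 1, 2, 4, 6
  4: 2, 3, 6
  5: 2, 6
  6: 1, 3, 4, 5

Step 2: BFS from vertex 2 to find shortest path to 3:
  vertex 1 reached at distance 1
  vertex 3 reached at distance 1

Step 3: Shortest path: 2 -> 3
Path length: 1 edge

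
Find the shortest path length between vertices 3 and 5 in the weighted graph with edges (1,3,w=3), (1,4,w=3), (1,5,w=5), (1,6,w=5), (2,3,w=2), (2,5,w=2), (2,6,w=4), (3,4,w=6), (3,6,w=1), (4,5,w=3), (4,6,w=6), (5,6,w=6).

Step 1: Build adjacency list with weights:
  1: 3(w=3), 4(w=3), 5(w=5), 6(w=5)
  2: 3(w=2), 5(w=2), 6(w=4)
  3: 1(w=3), 2(w=2), 4(w=6), 6(w=1)
  4: 1(w=3), 3(w=6), 5(w=3), 6(w=6)
  5: 1(w=5), 2(w=2), 4(w=3), 6(w=6)
  6: 1(w=5), 2(w=4), 3(w=1), 4(w=6), 5(w=6)

Step 2: Apply Dijkstra's algorithm from vertex 3:
  Visit vertex 3 (distance=0)
    Update dist[1] = 3
    Update dist[2] = 2
    Update dist[4] = 6
    Update dist[6] = 1
  Visit vertex 6 (distance=1)
    Update dist[5] = 7
  Visit vertex 2 (distance=2)
    Update dist[5] = 4
  Visit vertex 1 (distance=3)
  Visit vertex 5 (distance=4)

Step 3: Shortest path: 3 -> 2 -> 5
Total weight: 2 + 2 = 4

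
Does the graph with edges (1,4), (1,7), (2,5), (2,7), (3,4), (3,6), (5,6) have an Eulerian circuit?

Step 1: Find the degree of each vertex:
  deg(1) = 2
  deg(2) = 2
  deg(3) = 2
  deg(4) = 2
  deg(5) = 2
  deg(6) = 2
  deg(7) = 2

Step 2: Count vertices with odd degree:
  All vertices have even degree (0 odd-degree vertices)

Step 3: Apply Euler's theorem:
  - Eulerian circuit exists iff graph is connected and all vertices have even degree
  - Eulerian path exists iff graph is connected and has 0 or 2 odd-degree vertices

Graph is connected with 0 odd-degree vertices.
Both Eulerian circuit and Eulerian path exist.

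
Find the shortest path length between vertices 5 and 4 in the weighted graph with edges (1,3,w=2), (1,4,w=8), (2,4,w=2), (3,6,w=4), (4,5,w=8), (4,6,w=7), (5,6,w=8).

Step 1: Build adjacency list with weights:
  1: 3(w=2), 4(w=8)
  2: 4(w=2)
  3: 1(w=2), 6(w=4)
  4: 1(w=8), 2(w=2), 5(w=8), 6(w=7)
  5: 4(w=8), 6(w=8)
  6: 3(w=4), 4(w=7), 5(w=8)

Step 2: Apply Dijkstra's algorithm from vertex 5:
  Visit vertex 5 (distance=0)
    Update dist[4] = 8
    Update dist[6] = 8
  Visit vertex 4 (distance=8)
    Update dist[1] = 16
    Update dist[2] = 10

Step 3: Shortest path: 5 -> 4
Total weight: 8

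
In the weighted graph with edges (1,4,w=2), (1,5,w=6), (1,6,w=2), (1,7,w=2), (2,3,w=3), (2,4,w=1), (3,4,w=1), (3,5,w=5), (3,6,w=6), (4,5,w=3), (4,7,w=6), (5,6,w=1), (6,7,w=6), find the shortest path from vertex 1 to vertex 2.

Step 1: Build adjacency list with weights:
  1: 4(w=2), 5(w=6), 6(w=2), 7(w=2)
  2: 3(w=3), 4(w=1)
  3: 2(w=3), 4(w=1), 5(w=5), 6(w=6)
  4: 1(w=2), 2(w=1), 3(w=1), 5(w=3), 7(w=6)
  5: 1(w=6), 3(w=5), 4(w=3), 6(w=1)
  6: 1(w=2), 3(w=6), 5(w=1), 7(w=6)
  7: 1(w=2), 4(w=6), 6(w=6)

Step 2: Apply Dijkstra's algorithm from vertex 1:
  Visit vertex 1 (distance=0)
    Update dist[4] = 2
    Update dist[5] = 6
    Update dist[6] = 2
    Update dist[7] = 2
  Visit vertex 4 (distance=2)
    Update dist[2] = 3
    Update dist[3] = 3
    Update dist[5] = 5
  Visit vertex 6 (distance=2)
    Update dist[5] = 3
  Visit vertex 7 (distance=2)
  Visit vertex 2 (distance=3)

Step 3: Shortest path: 1 -> 4 -> 2
Total weight: 2 + 1 = 3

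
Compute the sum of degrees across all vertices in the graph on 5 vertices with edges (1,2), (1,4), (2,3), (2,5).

Step 1: Count edges incident to each vertex:
  deg(1) = 2 (neighbors: 2, 4)
  deg(2) = 3 (neighbors: 1, 3, 5)
  deg(3) = 1 (neighbors: 2)
  deg(4) = 1 (neighbors: 1)
  deg(5) = 1 (neighbors: 2)

Step 2: Sum all degrees:
  2 + 3 + 1 + 1 + 1 = 8

Verification: sum of degrees = 2 * |E| = 2 * 4 = 8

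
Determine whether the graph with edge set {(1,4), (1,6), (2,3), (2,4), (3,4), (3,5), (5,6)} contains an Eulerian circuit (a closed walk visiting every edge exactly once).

Step 1: Find the degree of each vertex:
  deg(1) = 2
  deg(2) = 2
  deg(3) = 3
  deg(4) = 3
  deg(5) = 2
  deg(6) = 2

Step 2: Count vertices with odd degree:
  Odd-degree vertices: 3, 4 (2 total)

Step 3: Apply Euler's theorem:
  - Eulerian circuit exists iff graph is connected and all vertices have even degree
  - Eulerian path exists iff graph is connected and has 0 or 2 odd-degree vertices

Graph is connected with exactly 2 odd-degree vertices (3, 4).
Eulerian path exists (starting and ending at the odd-degree vertices), but no Eulerian circuit.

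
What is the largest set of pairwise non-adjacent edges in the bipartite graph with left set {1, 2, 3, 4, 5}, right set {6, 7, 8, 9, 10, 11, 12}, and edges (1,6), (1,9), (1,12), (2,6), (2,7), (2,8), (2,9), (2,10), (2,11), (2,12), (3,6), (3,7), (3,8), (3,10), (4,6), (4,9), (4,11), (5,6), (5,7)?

Step 1: List the neighbors of each left vertex:
  1: 6, 9, 12
  2: 6, 7, 8, 9, 10, 11, 12
  3: 6, 7, 8, 10
  4: 6, 9, 11
  5: 6, 7

Step 2: Greedily match left vertices, then look for augmenting paths:
  Match 1 -- 12
  Match 2 -- 7
  Match 3 -- 8
  Match 4 -- 9
  Match 5 -- 6
  No augmenting path remains.

Step 3: Verify this is maximum:
  Matching size 5 = min(|L|, |R|) = min(5, 7), which is an upper bound, so this matching is maximum.

Maximum matching: {(1,12), (2,7), (3,8), (4,9), (5,6)}
Size: 5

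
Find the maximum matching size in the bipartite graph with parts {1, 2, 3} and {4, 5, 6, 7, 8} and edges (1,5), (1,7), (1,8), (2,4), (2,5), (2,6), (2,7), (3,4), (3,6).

Step 1: List the neighbors of each left vertex:
  1: 5, 7, 8
  2: 4, 5, 6, 7
  3: 4, 6

Step 2: Greedily match left vertices, then look for augmenting paths:
  Match 1 -- 5
  Match 2 -- 4
  Match 3 -- 6
  No augmenting path remains.

Step 3: Verify this is maximum:
  Matching size 3 = min(|L|, |R|) = min(3, 5), which is an upper bound, so this matching is maximum.

Maximum matching: {(1,5), (2,4), (3,6)}
Size: 3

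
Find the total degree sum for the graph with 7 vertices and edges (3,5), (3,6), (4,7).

Step 1: Count edges incident to each vertex:
  deg(1) = 0 (neighbors: none)
  deg(2) = 0 (neighbors: none)
  deg(3) = 2 (neighbors: 5, 6)
  deg(4) = 1 (neighbors: 7)
  deg(5) = 1 (neighbors: 3)
  deg(6) = 1 (neighbors: 3)
  deg(7) = 1 (neighbors: 4)

Step 2: Sum all degrees:
  0 + 0 + 2 + 1 + 1 + 1 + 1 = 6

Verification: sum of degrees = 2 * |E| = 2 * 3 = 6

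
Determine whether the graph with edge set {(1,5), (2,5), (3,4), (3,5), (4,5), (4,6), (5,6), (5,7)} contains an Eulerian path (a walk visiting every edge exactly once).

Step 1: Find the degree of each vertex:
  deg(1) = 1
  deg(2) = 1
  deg(3) = 2
  deg(4) = 3
  deg(5) = 6
  deg(6) = 2
  deg(7) = 1

Step 2: Count vertices with odd degree:
  Odd-degree vertices: 1, 2, 4, 7 (4 total)

Step 3: Apply Euler's theorem:
  - Eulerian circuit exists iff graph is connected and all vertices have even degree
  - Eulerian path exists iff graph is connected and has 0 or 2 odd-degree vertices

Graph has 4 odd-degree vertices (need 0 or 2).
Neither Eulerian path nor Eulerian circuit exists.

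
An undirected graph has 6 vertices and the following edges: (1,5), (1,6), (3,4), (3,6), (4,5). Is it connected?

Step 1: Build adjacency list from edges:
  1: 5, 6
  2: (none)
  3: 4, 6
  4: 3, 5
  5: 1, 4
  6: 1, 3

Step 2: Run BFS/DFS from vertex 1:
  Visited: {1, 5, 6, 4, 3}
  Reached 5 of 6 vertices

Step 3: Only 5 of 6 vertices reached. Graph is disconnected.
Connected components: {1, 3, 4, 5, 6}, {2}
Answer: No, the graph is not connected (2 components).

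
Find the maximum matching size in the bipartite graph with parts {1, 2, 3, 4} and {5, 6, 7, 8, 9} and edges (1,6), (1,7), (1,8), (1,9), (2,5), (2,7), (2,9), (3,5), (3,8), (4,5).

Step 1: List the neighbors of each left vertex:
  1: 6, 7, 8, 9
  2: 5, 7, 9
  3: 5, 8
  4: 5

Step 2: Greedily match left vertices, then look for augmenting paths:
  Match 1 -- 6
  Match 2 -- 7
  Match 3 -- 8
  Match 4 -- 5
  No augmenting path remains.

Step 3: Verify this is maximum:
  Matching size 4 = min(|L|, |R|) = min(4, 5), which is an upper bound, so this matching is maximum.

Maximum matching: {(1,6), (2,7), (3,8), (4,5)}
Size: 4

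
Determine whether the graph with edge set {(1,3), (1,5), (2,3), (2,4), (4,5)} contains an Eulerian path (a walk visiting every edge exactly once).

Step 1: Find the degree of each vertex:
  deg(1) = 2
  deg(2) = 2
  deg(3) = 2
  deg(4) = 2
  deg(5) = 2

Step 2: Count vertices with odd degree:
  All vertices have even degree (0 odd-degree vertices)

Step 3: Apply Euler's theorem:
  - Eulerian circuit exists iff graph is connected and all vertices have even degree
  - Eulerian path exists iff graph is connected and has 0 or 2 odd-degree vertices

Graph is connected with 0 odd-degree vertices.
Both Eulerian circuit and Eulerian path exist.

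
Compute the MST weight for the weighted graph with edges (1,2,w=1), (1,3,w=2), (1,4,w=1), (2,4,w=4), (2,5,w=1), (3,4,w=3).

Apply Kruskal's algorithm (sort edges by weight, add if no cycle):

Sorted edges by weight:
  (1,4) w=1
  (1,2) w=1
  (2,5) w=1
  (1,3) w=2
  (3,4) w=3
  (2,4) w=4

Add edge (1,4) w=1 -- no cycle. Running total: 1
Add edge (1,2) w=1 -- no cycle. Running total: 2
Add edge (2,5) w=1 -- no cycle. Running total: 3
Add edge (1,3) w=2 -- no cycle. Running total: 5

MST edges: (1,4,w=1), (1,2,w=1), (2,5,w=1), (1,3,w=2)
Total MST weight: 1 + 1 + 1 + 2 = 5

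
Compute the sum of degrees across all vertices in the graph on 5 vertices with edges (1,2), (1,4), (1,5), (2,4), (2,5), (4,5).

Step 1: Count edges incident to each vertex:
  deg(1) = 3 (neighbors: 2, 4, 5)
  deg(2) = 3 (neighbors: 1, 4, 5)
  deg(3) = 0 (neighbors: none)
  deg(4) = 3 (neighbors: 1, 2, 5)
  deg(5) = 3 (neighbors: 1, 2, 4)

Step 2: Sum all degrees:
  3 + 3 + 0 + 3 + 3 = 12

Verification: sum of degrees = 2 * |E| = 2 * 6 = 12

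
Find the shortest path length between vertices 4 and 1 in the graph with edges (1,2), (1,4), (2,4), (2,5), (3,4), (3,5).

Step 1: Build adjacency list:
  1: 2, 4
  2: 1, 4, 5
  3: 4, 5
  4: 1, 2, 3
  5: 2, 3

Step 2: BFS from vertex 4 to find shortest path to 1:
  vertex 1 reached at distance 1

Step 3: Shortest path: 4 -> 1
Path length: 1 edge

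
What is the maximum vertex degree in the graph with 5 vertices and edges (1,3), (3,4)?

Step 1: Count edges incident to each vertex:
  deg(1) = 1 (neighbors: 3)
  deg(2) = 0 (neighbors: none)
  deg(3) = 2 (neighbors: 1, 4)
  deg(4) = 1 (neighbors: 3)
  deg(5) = 0 (neighbors: none)

Step 2: Find maximum:
  max(1, 0, 2, 1, 0) = 2 (vertex 3)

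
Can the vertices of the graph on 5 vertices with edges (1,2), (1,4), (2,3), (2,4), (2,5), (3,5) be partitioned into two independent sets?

Step 1: Attempt 2-coloring using BFS:
  Start at vertex 1, assign color 0
  Color vertex 2 with color 1 (neighbor of 1)
  Color vertex 4 with color 1 (neighbor of 1)
  Color vertex 3 with color 0 (neighbor of 2)

Step 2: Conflict found! Vertices 2 and 4 are adjacent but have the same color.
This means the graph contains an odd cycle.

The graph is NOT bipartite.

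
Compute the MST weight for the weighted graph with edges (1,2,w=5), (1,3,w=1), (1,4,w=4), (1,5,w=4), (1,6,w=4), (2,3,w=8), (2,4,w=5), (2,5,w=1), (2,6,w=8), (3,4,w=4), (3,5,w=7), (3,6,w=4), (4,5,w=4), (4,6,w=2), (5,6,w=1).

Apply Kruskal's algorithm (sort edges by weight, add if no cycle):

Sorted edges by weight:
  (1,3) w=1
  (2,5) w=1
  (5,6) w=1
  (4,6) w=2
  (1,5) w=4
  (1,6) w=4
  (1,4) w=4
  (3,6) w=4
  (3,4) w=4
  (4,5) w=4
  (1,2) w=5
  (2,4) w=5
  (3,5) w=7
  (2,3) w=8
  (2,6) w=8

Add edge (1,3) w=1 -- no cycle. Running total: 1
Add edge (2,5) w=1 -- no cycle. Running total: 2
Add edge (5,6) w=1 -- no cycle. Running total: 3
Add edge (4,6) w=2 -- no cycle. Running total: 5
Add edge (1,5) w=4 -- no cycle. Running total: 9

MST edges: (1,3,w=1), (2,5,w=1), (5,6,w=1), (4,6,w=2), (1,5,w=4)
Total MST weight: 1 + 1 + 1 + 2 + 4 = 9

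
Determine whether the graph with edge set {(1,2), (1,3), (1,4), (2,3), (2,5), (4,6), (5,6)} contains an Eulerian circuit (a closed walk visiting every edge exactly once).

Step 1: Find the degree of each vertex:
  deg(1) = 3
  deg(2) = 3
  deg(3) = 2
  deg(4) = 2
  deg(5) = 2
  deg(6) = 2

Step 2: Count vertices with odd degree:
  Odd-degree vertices: 1, 2 (2 total)

Step 3: Apply Euler's theorem:
  - Eulerian circuit exists iff graph is connected and all vertices have even degree
  - Eulerian path exists iff graph is connected and has 0 or 2 odd-degree vertices

Graph is connected with exactly 2 odd-degree vertices (1, 2).
Eulerian path exists (starting and ending at the odd-degree vertices), but no Eulerian circuit.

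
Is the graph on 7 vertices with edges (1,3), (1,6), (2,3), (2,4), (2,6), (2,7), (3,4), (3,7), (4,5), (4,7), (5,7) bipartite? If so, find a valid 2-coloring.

Step 1: Attempt 2-coloring using BFS:
  Start at vertex 1, assign color 0
  Color vertex 3 with color 1 (neighbor of 1)
  Color vertex 6 with color 1 (neighbor of 1)
  Color vertex 2 with color 0 (neighbor of 3)
  Color vertex 4 with color 0 (neighbor of 3)
  Color vertex 7 with color 0 (neighbor of 3)

Step 2: Conflict found! Vertices 2 and 4 are adjacent but have the same color.
This means the graph contains an odd cycle.

The graph is NOT bipartite.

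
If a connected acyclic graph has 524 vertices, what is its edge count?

A tree on n vertices always has exactly n - 1 edges.
For n = 524: edges = 524 - 1 = 523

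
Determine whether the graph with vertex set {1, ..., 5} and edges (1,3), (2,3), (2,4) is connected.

Step 1: Build adjacency list from edges:
  1: 3
  2: 3, 4
  3: 1, 2
  4: 2
  5: (none)

Step 2: Run BFS/DFS from vertex 1:
  Visited: {1, 3, 2, 4}
  Reached 4 of 5 vertices

Step 3: Only 4 of 5 vertices reached. Graph is disconnected.
Connected components: {1, 2, 3, 4}, {5}
Answer: No, the graph is not connected (2 components).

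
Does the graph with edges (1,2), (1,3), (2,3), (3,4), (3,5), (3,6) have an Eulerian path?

Step 1: Find the degree of each vertex:
  deg(1) = 2
  deg(2) = 2
  deg(3) = 5
  deg(4) = 1
  deg(5) = 1
  deg(6) = 1

Step 2: Count vertices with odd degree:
  Odd-degree vertices: 3, 4, 5, 6 (4 total)

Step 3: Apply Euler's theorem:
  - Eulerian circuit exists iff graph is connected and all vertices have even degree
  - Eulerian path exists iff graph is connected and has 0 or 2 odd-degree vertices

Graph has 4 odd-degree vertices (need 0 or 2).
Neither Eulerian path nor Eulerian circuit exists.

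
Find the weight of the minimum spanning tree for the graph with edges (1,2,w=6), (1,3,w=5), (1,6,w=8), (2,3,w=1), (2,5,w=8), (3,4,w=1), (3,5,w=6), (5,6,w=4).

Apply Kruskal's algorithm (sort edges by weight, add if no cycle):

Sorted edges by weight:
  (2,3) w=1
  (3,4) w=1
  (5,6) w=4
  (1,3) w=5
  (1,2) w=6
  (3,5) w=6
  (1,6) w=8
  (2,5) w=8

Add edge (2,3) w=1 -- no cycle. Running total: 1
Add edge (3,4) w=1 -- no cycle. Running total: 2
Add edge (5,6) w=4 -- no cycle. Running total: 6
Add edge (1,3) w=5 -- no cycle. Running total: 11
Skip edge (1,2) w=6 -- would create cycle
Add edge (3,5) w=6 -- no cycle. Running total: 17

MST edges: (2,3,w=1), (3,4,w=1), (5,6,w=4), (1,3,w=5), (3,5,w=6)
Total MST weight: 1 + 1 + 4 + 5 + 6 = 17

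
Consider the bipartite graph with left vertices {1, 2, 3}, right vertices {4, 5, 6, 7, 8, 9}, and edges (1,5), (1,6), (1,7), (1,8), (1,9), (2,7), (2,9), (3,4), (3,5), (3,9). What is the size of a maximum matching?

Step 1: List the neighbors of each left vertex:
  1: 5, 6, 7, 8, 9
  2: 7, 9
  3: 4, 5, 9

Step 2: Greedily match left vertices, then look for augmenting paths:
  Match 1 -- 5
  Match 2 -- 7
  Match 3 -- 4
  No augmenting path remains.

Step 3: Verify this is maximum:
  Matching size 3 = min(|L|, |R|) = min(3, 6), which is an upper bound, so this matching is maximum.

Maximum matching: {(1,5), (2,7), (3,4)}
Size: 3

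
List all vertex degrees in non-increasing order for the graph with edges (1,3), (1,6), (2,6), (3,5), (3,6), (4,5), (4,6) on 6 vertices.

Step 1: Count edges incident to each vertex:
  deg(1) = 2 (neighbors: 3, 6)
  deg(2) = 1 (neighbors: 6)
  deg(3) = 3 (neighbors: 1, 5, 6)
  deg(4) = 2 (neighbors: 5, 6)
  deg(5) = 2 (neighbors: 3, 4)
  deg(6) = 4 (neighbors: 1, 2, 3, 4)

Step 2: Sort degrees in non-increasing order:
  Degrees: [2, 1, 3, 2, 2, 4] -> sorted: [4, 3, 2, 2, 2, 1]

Degree sequence: [4, 3, 2, 2, 2, 1]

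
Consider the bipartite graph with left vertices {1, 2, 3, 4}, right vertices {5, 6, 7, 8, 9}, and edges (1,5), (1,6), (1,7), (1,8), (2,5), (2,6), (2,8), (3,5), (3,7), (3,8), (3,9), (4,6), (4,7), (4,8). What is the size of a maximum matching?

Step 1: List the neighbors of each left vertex:
  1: 5, 6, 7, 8
  2: 5, 6, 8
  3: 5, 7, 8, 9
  4: 6, 7, 8

Step 2: Greedily match left vertices, then look for augmenting paths:
  Match 1 -- 5
  Match 2 -- 6
  Match 3 -- 7
  Match 4 -- 8
  No augmenting path remains.

Step 3: Verify this is maximum:
  Matching size 4 = min(|L|, |R|) = min(4, 5), which is an upper bound, so this matching is maximum.

Maximum matching: {(1,5), (2,6), (3,7), (4,8)}
Size: 4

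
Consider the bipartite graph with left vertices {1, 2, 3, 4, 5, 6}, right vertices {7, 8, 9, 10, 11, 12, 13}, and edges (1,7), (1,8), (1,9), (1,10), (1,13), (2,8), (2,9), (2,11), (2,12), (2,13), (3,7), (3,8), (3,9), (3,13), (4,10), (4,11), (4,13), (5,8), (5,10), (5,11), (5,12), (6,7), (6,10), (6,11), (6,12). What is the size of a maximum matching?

Step 1: List the neighbors of each left vertex:
  1: 7, 8, 9, 10, 13
  2: 8, 9, 11, 12, 13
  3: 7, 8, 9, 13
  4: 10, 11, 13
  5: 8, 10, 11, 12
  6: 7, 10, 11, 12

Step 2: Greedily match left vertices, then look for augmenting paths:
  Match 1 -- 7
  Match 2 -- 8
  Match 3 -- 9
  Match 4 -- 10
  Match 5 -- 11
  Match 6 -- 12
  No augmenting path remains.

Step 3: Verify this is maximum:
  Matching size 6 = min(|L|, |R|) = min(6, 7), which is an upper bound, so this matching is maximum.

Maximum matching: {(1,7), (2,8), (3,9), (4,10), (5,11), (6,12)}
Size: 6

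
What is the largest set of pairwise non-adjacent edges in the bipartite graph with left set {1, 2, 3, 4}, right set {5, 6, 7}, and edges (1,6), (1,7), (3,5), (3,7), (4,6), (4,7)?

Step 1: List the neighbors of each left vertex:
  1: 6, 7
  2: (none)
  3: 5, 7
  4: 6, 7

Step 2: Greedily match left vertices, then look for augmenting paths:
  Match 1 -- 6
  Match 3 -- 5
  Match 4 -- 7
  No augmenting path remains.

Step 3: Verify this is maximum:
  Matching size 3 = min(|L|, |R|) = min(4, 3), which is an upper bound, so this matching is maximum.

Maximum matching: {(1,6), (3,5), (4,7)}
Size: 3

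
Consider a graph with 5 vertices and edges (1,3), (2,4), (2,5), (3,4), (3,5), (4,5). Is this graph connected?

Step 1: Build adjacency list from edges:
  1: 3
  2: 4, 5
  3: 1, 4, 5
  4: 2, 3, 5
  5: 2, 3, 4

Step 2: Run BFS/DFS from vertex 1:
  Visited: {1, 3, 4, 5, 2}
  Reached 5 of 5 vertices

Step 3: All 5 vertices reached from vertex 1, so the graph is connected.
Answer: Yes, the graph is connected.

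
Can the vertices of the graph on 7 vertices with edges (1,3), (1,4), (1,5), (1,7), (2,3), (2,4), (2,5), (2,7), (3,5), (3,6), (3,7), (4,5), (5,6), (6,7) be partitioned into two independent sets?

Step 1: Attempt 2-coloring using BFS:
  Start at vertex 1, assign color 0
  Color vertex 3 with color 1 (neighbor of 1)
  Color vertex 4 with color 1 (neighbor of 1)
  Color vertex 5 with color 1 (neighbor of 1)
  Color vertex 7 with color 1 (neighbor of 1)
  Color vertex 2 with color 0 (neighbor of 3)

Step 2: Conflict found! Vertices 3 and 5 are adjacent but have the same color.
This means the graph contains an odd cycle.

The graph is NOT bipartite.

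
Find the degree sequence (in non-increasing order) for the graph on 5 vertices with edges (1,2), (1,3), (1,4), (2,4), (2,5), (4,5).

Step 1: Count edges incident to each vertex:
  deg(1) = 3 (neighbors: 2, 3, 4)
  deg(2) = 3 (neighbors: 1, 4, 5)
  deg(3) = 1 (neighbors: 1)
  deg(4) = 3 (neighbors: 1, 2, 5)
  deg(5) = 2 (neighbors: 2, 4)

Step 2: Sort degrees in non-increasing order:
  Degrees: [3, 3, 1, 3, 2] -> sorted: [3, 3, 3, 2, 1]

Degree sequence: [3, 3, 3, 2, 1]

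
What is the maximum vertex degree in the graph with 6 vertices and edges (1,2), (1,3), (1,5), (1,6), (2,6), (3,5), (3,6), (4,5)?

Step 1: Count edges incident to each vertex:
  deg(1) = 4 (neighbors: 2, 3, 5, 6)
  deg(2) = 2 (neighbors: 1, 6)
  deg(3) = 3 (neighbors: 1, 5, 6)
  deg(4) = 1 (neighbors: 5)
  deg(5) = 3 (neighbors: 1, 3, 4)
  deg(6) = 3 (neighbors: 1, 2, 3)

Step 2: Find maximum:
  max(4, 2, 3, 1, 3, 3) = 4 (vertex 1)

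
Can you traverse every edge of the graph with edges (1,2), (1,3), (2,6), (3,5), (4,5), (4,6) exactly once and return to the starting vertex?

Step 1: Find the degree of each vertex:
  deg(1) = 2
  deg(2) = 2
  deg(3) = 2
  deg(4) = 2
  deg(5) = 2
  deg(6) = 2

Step 2: Count vertices with odd degree:
  All vertices have even degree (0 odd-degree vertices)

Step 3: Apply Euler's theorem:
  - Eulerian circuit exists iff graph is connected and all vertices have even degree
  - Eulerian path exists iff graph is connected and has 0 or 2 odd-degree vertices

Graph is connected with 0 odd-degree vertices.
Both Eulerian circuit and Eulerian path exist.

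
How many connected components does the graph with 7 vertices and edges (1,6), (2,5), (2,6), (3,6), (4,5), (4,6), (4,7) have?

Step 1: Build adjacency list from edges:
  1: 6
  2: 5, 6
  3: 6
  4: 5, 6, 7
  5: 2, 4
  6: 1, 2, 3, 4
  7: 4

Step 2: Run BFS/DFS from vertex 1:
  Visited: {1, 6, 2, 3, 4, 5, 7}
  Reached 7 of 7 vertices

Step 3: All 7 vertices reached from vertex 1, so the graph is connected.
Number of connected components: 1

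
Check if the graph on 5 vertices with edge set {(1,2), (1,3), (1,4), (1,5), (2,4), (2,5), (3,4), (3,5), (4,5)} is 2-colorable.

Step 1: Attempt 2-coloring using BFS:
  Start at vertex 1, assign color 0
  Color vertex 2 with color 1 (neighbor of 1)
  Color vertex 3 with color 1 (neighbor of 1)
  Color vertex 4 with color 1 (neighbor of 1)
  Color vertex 5 with color 1 (neighbor of 1)

Step 2: Conflict found! Vertices 2 and 4 are adjacent but have the same color.
This means the graph contains an odd cycle.

The graph is NOT bipartite.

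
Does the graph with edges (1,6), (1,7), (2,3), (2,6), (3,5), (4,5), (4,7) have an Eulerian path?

Step 1: Find the degree of each vertex:
  deg(1) = 2
  deg(2) = 2
  deg(3) = 2
  deg(4) = 2
  deg(5) = 2
  deg(6) = 2
  deg(7) = 2

Step 2: Count vertices with odd degree:
  All vertices have even degree (0 odd-degree vertices)

Step 3: Apply Euler's theorem:
  - Eulerian circuit exists iff graph is connected and all vertices have even degree
  - Eulerian path exists iff graph is connected and has 0 or 2 odd-degree vertices

Graph is connected with 0 odd-degree vertices.
Both Eulerian circuit and Eulerian path exist.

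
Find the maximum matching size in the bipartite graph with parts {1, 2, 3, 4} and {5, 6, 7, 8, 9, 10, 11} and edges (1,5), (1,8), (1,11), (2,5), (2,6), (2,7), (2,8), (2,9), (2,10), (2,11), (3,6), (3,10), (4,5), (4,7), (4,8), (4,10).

Step 1: List the neighbors of each left vertex:
  1: 5, 8, 11
  2: 5, 6, 7, 8, 9, 10, 11
  3: 6, 10
  4: 5, 7, 8, 10

Step 2: Greedily match left vertices, then look for augmenting paths:
  Match 1 -- 5
  Match 2 -- 6
  Match 3 -- 10
  Match 4 -- 7
  No augmenting path remains.

Step 3: Verify this is maximum:
  Matching size 4 = min(|L|, |R|) = min(4, 7), which is an upper bound, so this matching is maximum.

Maximum matching: {(1,5), (2,6), (3,10), (4,7)}
Size: 4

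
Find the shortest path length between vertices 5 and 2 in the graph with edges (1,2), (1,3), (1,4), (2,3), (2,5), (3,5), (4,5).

Step 1: Build adjacency list:
  1: 2, 3, 4
  2: 1, 3, 5
  3: 1, 2, 5
  4: 1, 5
  5: 2, 3, 4

Step 2: BFS from vertex 5 to find shortest path to 2:
  vertex 2 reached at distance 1

Step 3: Shortest path: 5 -> 2
Path length: 1 edge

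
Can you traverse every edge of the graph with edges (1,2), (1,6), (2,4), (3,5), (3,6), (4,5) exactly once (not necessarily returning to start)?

Step 1: Find the degree of each vertex:
  deg(1) = 2
  deg(2) = 2
  deg(3) = 2
  deg(4) = 2
  deg(5) = 2
  deg(6) = 2

Step 2: Count vertices with odd degree:
  All vertices have even degree (0 odd-degree vertices)

Step 3: Apply Euler's theorem:
  - Eulerian circuit exists iff graph is connected and all vertices have even degree
  - Eulerian path exists iff graph is connected and has 0 or 2 odd-degree vertices

Graph is connected with 0 odd-degree vertices.
Both Eulerian circuit and Eulerian path exist.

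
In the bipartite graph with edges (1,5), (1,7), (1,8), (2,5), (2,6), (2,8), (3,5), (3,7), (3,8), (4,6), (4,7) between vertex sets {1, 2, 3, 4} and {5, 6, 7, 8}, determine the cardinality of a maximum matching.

Step 1: List the neighbors of each left vertex:
  1: 5, 7, 8
  2: 5, 6, 8
  3: 5, 7, 8
  4: 6, 7

Step 2: Greedily match left vertices, then look for augmenting paths:
  Match 1 -- 5
  Match 2 -- 8
  Match 3 -- 7
  Match 4 -- 6
  No augmenting path remains.

Step 3: Verify this is maximum:
  Matching size 4 = min(|L|, |R|) = min(4, 4), which is an upper bound, so this matching is maximum.

Maximum matching: {(1,5), (2,8), (3,7), (4,6)}
Size: 4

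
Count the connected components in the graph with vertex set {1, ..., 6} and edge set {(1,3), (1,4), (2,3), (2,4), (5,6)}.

Step 1: Build adjacency list from edges:
  1: 3, 4
  2: 3, 4
  3: 1, 2
  4: 1, 2
  5: 6
  6: 5

Step 2: Run BFS/DFS from vertex 1:
  Visited: {1, 3, 4, 2}
  Reached 4 of 6 vertices

Step 3: Only 4 of 6 vertices reached. Graph is disconnected.
Connected components: {1, 2, 3, 4}, {5, 6}
Number of connected components: 2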